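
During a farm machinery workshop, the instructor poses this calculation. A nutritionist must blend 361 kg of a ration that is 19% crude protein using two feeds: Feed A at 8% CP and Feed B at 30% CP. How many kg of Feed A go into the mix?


parts_A = CP_b - target = 30 - 19 = 11
parts_B = target - CP_a = 19 - 8 = 11
total_parts = 11 + 11 = 22
Feed A = 361 * 11 / 22 = 180.50 kg
Feed B = 361 * 11 / 22 = 180.50 kg


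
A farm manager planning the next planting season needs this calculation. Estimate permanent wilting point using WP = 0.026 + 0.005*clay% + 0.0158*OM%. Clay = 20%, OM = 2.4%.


WP = 0.026 + 0.005*20 + 0.0158*2.4
   = 0.026 + 0.1000 + 0.0379
   = 0.1639


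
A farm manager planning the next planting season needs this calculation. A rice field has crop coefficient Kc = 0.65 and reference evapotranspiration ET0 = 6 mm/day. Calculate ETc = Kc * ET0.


ETc = Kc * ET0
    = 0.65 * 6
    = 3.90 mm/day


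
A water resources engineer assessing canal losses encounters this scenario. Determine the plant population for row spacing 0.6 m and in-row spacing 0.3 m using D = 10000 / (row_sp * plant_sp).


D = 10000 / (row_sp * plant_sp)
  = 10000 / (0.6 * 0.3)
  = 10000 / 0.1800
  = 55555.56 plants/ha


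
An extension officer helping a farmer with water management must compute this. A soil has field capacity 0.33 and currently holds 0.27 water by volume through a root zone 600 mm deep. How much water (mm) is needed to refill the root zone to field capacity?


SMD = (FC - theta) * D
    = (0.33 - 0.27) * 600
    = 0.060 * 600
    = 36 mm


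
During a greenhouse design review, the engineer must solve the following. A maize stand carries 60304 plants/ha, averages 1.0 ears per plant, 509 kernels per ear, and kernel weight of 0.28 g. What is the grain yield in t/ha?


Y = density * ears * kernels * kw
  = 60304 * 1.0 * 509 * 0.28 g/ha
  = 8594526.08 g/ha
  = 8594.53 kg/ha = 8.59 t/ha


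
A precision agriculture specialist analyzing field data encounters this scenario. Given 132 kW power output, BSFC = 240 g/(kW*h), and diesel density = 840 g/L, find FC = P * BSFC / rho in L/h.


FC = P * BSFC / rho_fuel
   = 132 * 240 / 840
   = 31680 / 840
   = 37.71 L/h


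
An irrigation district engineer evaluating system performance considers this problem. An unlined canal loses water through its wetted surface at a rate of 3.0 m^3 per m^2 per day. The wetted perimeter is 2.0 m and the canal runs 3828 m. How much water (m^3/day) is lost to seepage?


S = C * P * L
  = 3.0 * 2.0 * 3828
  = 22968 m^3/day


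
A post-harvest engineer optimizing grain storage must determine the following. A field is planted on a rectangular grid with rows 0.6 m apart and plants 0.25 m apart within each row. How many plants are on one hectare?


D = 10000 / (row_sp * plant_sp)
  = 10000 / (0.6 * 0.25)
  = 10000 / 0.1500
  = 66666.67 plants/ha


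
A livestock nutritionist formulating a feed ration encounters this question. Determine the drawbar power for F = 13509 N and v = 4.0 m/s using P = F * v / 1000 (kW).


P = F * v / 1000
  = 13509 * 4.0 / 1000
  = 54036 / 1000
  = 54.04 kW


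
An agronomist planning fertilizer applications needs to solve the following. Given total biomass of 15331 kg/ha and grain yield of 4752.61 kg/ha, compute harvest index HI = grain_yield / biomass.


HI = grain_yield / biomass
   = 4752.61 / 15331
   = 0.31


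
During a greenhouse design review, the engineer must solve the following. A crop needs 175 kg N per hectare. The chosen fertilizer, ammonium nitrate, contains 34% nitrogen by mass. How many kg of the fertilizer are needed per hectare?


Rate = N_required / (N_content / 100)
     = 175 / (34 / 100)
     = 175 / 0.34
     = 514.71 kg/ha


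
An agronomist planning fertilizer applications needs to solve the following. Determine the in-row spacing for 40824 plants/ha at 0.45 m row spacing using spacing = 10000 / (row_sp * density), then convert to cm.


spacing = 10000 / (row_sp * density)
        = 10000 / (0.45 * 40824)
        = 10000 / 18370.80
        = 0.54434 m = 54.43 cm


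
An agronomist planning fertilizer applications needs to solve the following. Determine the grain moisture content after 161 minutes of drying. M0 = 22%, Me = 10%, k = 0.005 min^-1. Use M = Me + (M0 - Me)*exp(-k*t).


M = Me + (M0 - Me) * e^(-k*t)
  = 10 + (22 - 10) * e^(-0.005*161)
  = 10 + 12 * e^(-0.805)
  = 10 + 12 * 0.44709
  = 10 + 5.3651
  = 15.37%


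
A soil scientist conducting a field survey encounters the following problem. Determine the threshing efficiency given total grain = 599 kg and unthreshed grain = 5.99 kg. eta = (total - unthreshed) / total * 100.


eta = (total - unthreshed) / total * 100
    = (599 - 5.99) / 599 * 100
    = 593.01 / 599 * 100
    = 99%


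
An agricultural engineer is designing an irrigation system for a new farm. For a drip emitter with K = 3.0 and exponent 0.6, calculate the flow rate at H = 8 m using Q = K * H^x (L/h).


Q = K * H^x
  = 3.0 * 8^0.6
  = 3.0 * 3.4822
  = 10.45 L/h


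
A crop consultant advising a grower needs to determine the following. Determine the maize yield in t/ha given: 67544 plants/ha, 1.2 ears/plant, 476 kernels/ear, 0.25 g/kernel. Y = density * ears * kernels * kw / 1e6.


Y = density * ears * kernels * kw
  = 67544 * 1.2 * 476 * 0.25 g/ha
  = 9645283.20 g/ha
  = 9645.28 kg/ha = 9.65 t/ha


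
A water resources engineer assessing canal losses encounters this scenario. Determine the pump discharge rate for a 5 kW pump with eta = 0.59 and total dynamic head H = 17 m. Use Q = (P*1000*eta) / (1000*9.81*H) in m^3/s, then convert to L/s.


Q = (P * 1000 * eta) / (rho * g * H)
  = (5 * 1000 * 0.59) / (1000 * 9.81 * 17)
  = 2950 / 166770
  = 0.01769 m^3/s = 17.69 L/s


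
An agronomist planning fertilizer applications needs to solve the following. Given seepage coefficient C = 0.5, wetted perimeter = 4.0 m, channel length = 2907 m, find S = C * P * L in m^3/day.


S = C * P * L
  = 0.5 * 4.0 * 2907
  = 5814 m^3/day


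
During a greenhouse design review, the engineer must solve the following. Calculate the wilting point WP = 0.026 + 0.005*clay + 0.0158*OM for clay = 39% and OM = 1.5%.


WP = 0.026 + 0.005*39 + 0.0158*1.5
   = 0.026 + 0.1950 + 0.0237
   = 0.2447


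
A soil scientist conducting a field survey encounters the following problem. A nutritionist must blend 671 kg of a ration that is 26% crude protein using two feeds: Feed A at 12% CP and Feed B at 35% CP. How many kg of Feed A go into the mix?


parts_A = CP_b - target = 35 - 26 = 9
parts_B = target - CP_a = 26 - 12 = 14
total_parts = 9 + 14 = 23
Feed A = 671 * 9 / 23 = 262.57 kg
Feed B = 671 * 14 / 23 = 408.43 kg

262.57 kg


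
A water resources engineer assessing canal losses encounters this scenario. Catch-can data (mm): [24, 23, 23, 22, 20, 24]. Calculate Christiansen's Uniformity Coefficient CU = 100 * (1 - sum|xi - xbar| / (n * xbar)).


xbar = 136 / 6 = 22.667
sum|xi - xbar| = 6.667
CU = 100 * (1 - 6.667 / (6 * 22.667))
   = 100 * (1 - 0.0490)
   = 95.10%


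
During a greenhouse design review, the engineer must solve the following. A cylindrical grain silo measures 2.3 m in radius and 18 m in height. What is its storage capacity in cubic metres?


V = pi * r^2 * h
  = pi * 2.3^2 * 18
  = pi * 5.29 * 18
  = 299.14 m^3


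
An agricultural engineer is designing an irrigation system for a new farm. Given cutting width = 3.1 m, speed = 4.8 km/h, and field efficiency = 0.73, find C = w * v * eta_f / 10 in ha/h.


C = w * v * eta_f / 10
  = 3.1 * 4.8 * 0.73 / 10
  = 10.86 / 10
  = 1.09 ha/h


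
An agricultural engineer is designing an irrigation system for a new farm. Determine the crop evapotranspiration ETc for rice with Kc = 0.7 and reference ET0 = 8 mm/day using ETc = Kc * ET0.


ETc = Kc * ET0
    = 0.7 * 8
    = 5.60 mm/day


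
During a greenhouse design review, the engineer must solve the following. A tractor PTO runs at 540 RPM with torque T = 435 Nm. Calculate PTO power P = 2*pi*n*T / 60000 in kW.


P = 2*pi*n*T / 60000
  = 2*pi * 540 * 435 / 60000
  = 1475920.23 / 60000
  = 24.60 kW


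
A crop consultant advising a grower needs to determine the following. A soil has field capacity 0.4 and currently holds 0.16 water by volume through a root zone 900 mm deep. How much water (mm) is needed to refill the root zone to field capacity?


SMD = (FC - theta) * D
    = (0.4 - 0.16) * 900
    = 0.240 * 900
    = 216 mm


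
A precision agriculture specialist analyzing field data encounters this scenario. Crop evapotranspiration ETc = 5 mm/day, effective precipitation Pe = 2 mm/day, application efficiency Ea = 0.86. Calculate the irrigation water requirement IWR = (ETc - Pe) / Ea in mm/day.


IWR = (ETc - Pe) / Ea
    = (5 - 2) / 0.86
    = 3 / 0.86
    = 3.49 mm/day


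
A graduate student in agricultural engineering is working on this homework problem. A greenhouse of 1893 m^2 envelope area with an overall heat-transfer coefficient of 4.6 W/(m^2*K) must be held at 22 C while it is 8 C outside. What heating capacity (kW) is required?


dT = 22 - (8) = 14 K
Q = U * A * dT
  = 4.6 * 1893 * 14
  = 121909.20 W = 121.91 kW


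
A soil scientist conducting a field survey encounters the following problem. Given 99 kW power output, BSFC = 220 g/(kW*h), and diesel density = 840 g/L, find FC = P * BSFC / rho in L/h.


FC = P * BSFC / rho_fuel
   = 99 * 220 / 840
   = 21780 / 840
   = 25.93 L/h


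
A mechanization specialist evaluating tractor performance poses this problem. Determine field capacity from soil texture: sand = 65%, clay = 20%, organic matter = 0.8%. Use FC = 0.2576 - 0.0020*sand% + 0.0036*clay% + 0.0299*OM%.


FC = 0.2576 - 0.0020*65 + 0.0036*20 + 0.0299*0.8
   = 0.2576 - 0.1300 + 0.0720 + 0.0239
   = 0.2235


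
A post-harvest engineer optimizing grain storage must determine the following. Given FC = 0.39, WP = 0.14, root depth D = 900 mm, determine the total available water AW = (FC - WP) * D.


AW = (FC - WP) * D
   = (0.39 - 0.14) * 900
   = 0.25 * 900
   = 225 mm


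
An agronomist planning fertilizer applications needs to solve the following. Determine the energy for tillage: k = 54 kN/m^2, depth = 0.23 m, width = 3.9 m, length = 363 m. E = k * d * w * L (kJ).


E = k * d * w * L
  = 54 * 0.23 * 3.9 * 363
  = 17582.99 kJ


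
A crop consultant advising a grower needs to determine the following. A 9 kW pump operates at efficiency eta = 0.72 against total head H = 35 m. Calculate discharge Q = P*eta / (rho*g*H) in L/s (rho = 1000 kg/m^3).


Q = (P * 1000 * eta) / (rho * g * H)
  = (9 * 1000 * 0.72) / (1000 * 9.81 * 35)
  = 6480 / 343350
  = 0.01887 m^3/s = 18.87 L/s


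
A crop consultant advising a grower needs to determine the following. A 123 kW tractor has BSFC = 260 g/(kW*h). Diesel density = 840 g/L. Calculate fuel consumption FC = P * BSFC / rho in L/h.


FC = P * BSFC / rho_fuel
   = 123 * 260 / 840
   = 31980 / 840
   = 38.07 L/h


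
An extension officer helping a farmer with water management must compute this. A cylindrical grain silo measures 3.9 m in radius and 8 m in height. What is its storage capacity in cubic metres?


V = pi * r^2 * h
  = pi * 3.9^2 * 8
  = pi * 15.21 * 8
  = 382.27 m^3


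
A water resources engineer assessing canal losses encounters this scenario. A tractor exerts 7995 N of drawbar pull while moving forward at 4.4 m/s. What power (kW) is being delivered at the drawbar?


P = F * v / 1000
  = 7995 * 4.4 / 1000
  = 35178 / 1000
  = 35.18 kW


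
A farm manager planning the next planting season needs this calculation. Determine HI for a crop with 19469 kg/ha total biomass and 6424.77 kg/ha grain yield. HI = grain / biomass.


HI = grain_yield / biomass
   = 6424.77 / 19469
   = 0.33


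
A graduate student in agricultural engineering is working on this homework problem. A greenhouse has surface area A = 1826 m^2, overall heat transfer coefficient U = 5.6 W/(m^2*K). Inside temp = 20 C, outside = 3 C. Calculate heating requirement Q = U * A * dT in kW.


dT = 20 - (3) = 17 K
Q = U * A * dT
  = 5.6 * 1826 * 17
  = 173835.20 W = 173.84 kW


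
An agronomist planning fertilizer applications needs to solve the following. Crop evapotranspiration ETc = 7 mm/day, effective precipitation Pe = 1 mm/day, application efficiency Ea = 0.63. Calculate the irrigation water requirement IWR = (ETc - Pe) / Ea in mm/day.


IWR = (ETc - Pe) / Ea
    = (7 - 1) / 0.63
    = 6 / 0.63
    = 9.52 mm/day


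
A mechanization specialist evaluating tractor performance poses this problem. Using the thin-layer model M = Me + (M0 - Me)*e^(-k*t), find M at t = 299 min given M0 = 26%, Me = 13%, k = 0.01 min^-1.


M = Me + (M0 - Me) * e^(-k*t)
  = 13 + (26 - 13) * e^(-0.01*299)
  = 13 + 13 * e^(-2.990)
  = 13 + 13 * 0.05029
  = 13 + 0.6537
  = 13.65%


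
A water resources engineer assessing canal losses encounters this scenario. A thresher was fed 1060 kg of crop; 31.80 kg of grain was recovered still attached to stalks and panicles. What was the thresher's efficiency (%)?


eta = (total - unthreshed) / total * 100
    = (1060 - 31.80) / 1060 * 100
    = 1028.20 / 1060 * 100
    = 97%


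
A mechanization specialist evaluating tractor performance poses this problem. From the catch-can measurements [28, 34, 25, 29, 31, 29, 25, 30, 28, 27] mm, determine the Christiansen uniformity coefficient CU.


xbar = 286 / 10 = 28.600
sum|xi - xbar| = 20
CU = 100 * (1 - 20 / (10 * 28.600))
   = 100 * (1 - 0.0699)
   = 93.01%


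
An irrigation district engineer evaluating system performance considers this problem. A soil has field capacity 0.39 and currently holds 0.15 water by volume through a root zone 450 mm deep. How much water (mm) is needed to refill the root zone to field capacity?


SMD = (FC - theta) * D
    = (0.39 - 0.15) * 450
    = 0.240 * 450
    = 108 mm


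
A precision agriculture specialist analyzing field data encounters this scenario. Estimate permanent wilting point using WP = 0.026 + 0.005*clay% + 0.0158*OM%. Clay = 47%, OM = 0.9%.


WP = 0.026 + 0.005*47 + 0.0158*0.9
   = 0.026 + 0.2350 + 0.0142
   = 0.2752


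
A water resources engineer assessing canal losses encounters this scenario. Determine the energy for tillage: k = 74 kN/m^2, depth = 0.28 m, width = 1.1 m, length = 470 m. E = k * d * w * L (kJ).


E = k * d * w * L
  = 74 * 0.28 * 1.1 * 470
  = 10712.24 kJ


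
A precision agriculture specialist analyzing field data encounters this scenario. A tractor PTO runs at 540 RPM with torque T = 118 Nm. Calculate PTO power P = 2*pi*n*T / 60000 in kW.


P = 2*pi*n*T / 60000
  = 2*pi * 540 * 118 / 60000
  = 400364.57 / 60000
  = 6.67 kW


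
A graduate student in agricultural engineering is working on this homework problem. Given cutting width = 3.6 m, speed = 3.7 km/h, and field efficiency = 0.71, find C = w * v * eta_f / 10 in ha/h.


C = w * v * eta_f / 10
  = 3.6 * 3.7 * 0.71 / 10
  = 9.46 / 10
  = 0.95 ha/h


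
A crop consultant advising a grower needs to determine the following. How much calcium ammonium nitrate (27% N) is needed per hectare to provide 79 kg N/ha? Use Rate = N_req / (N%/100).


Rate = N_required / (N_content / 100)
     = 79 / (27 / 100)
     = 79 / 0.27
     = 292.59 kg/ha


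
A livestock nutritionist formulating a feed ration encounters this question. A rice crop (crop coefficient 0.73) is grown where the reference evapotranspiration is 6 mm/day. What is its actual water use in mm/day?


ETc = Kc * ET0
    = 0.73 * 6
    = 4.38 mm/day


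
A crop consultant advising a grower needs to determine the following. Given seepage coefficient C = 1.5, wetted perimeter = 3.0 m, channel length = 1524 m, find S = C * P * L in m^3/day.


S = C * P * L
  = 1.5 * 3.0 * 1524
  = 6858 m^3/day


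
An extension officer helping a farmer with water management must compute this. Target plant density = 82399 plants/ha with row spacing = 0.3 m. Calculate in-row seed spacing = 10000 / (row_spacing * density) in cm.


spacing = 10000 / (row_sp * density)
        = 10000 / (0.3 * 82399)
        = 10000 / 24719.70
        = 0.40454 m = 40.45 cm


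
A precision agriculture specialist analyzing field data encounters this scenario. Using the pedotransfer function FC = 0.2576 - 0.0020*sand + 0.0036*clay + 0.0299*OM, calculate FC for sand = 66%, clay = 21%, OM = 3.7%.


FC = 0.2576 - 0.0020*66 + 0.0036*21 + 0.0299*3.7
   = 0.2576 - 0.1320 + 0.0756 + 0.1106
   = 0.3118


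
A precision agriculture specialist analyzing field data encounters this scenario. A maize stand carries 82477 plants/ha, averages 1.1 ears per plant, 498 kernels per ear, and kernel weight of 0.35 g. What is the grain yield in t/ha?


Y = density * ears * kernels * kw
  = 82477 * 1.1 * 498 * 0.35 g/ha
  = 15813315.21 g/ha
  = 15813.32 kg/ha = 15.81 t/ha


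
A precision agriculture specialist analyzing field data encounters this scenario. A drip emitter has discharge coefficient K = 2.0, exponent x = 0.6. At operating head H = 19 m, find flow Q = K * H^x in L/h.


Q = K * H^x
  = 2.0 * 19^0.6
  = 2.0 * 5.8513
  = 11.70 L/h


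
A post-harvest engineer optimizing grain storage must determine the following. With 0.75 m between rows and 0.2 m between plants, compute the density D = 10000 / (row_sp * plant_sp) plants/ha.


D = 10000 / (row_sp * plant_sp)
  = 10000 / (0.75 * 0.2)
  = 10000 / 0.1500
  = 66666.67 plants/ha


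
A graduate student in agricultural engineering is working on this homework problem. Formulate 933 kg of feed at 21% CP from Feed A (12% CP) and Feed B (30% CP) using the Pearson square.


parts_A = CP_b - target = 30 - 21 = 9
parts_B = target - CP_a = 21 - 12 = 9
total_parts = 9 + 9 = 18
Feed A = 933 * 9 / 18 = 466.50 kg
Feed B = 933 * 9 / 18 = 466.50 kg


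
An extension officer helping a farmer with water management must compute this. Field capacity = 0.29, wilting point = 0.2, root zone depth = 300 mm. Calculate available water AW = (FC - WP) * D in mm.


AW = (FC - WP) * D
   = (0.29 - 0.2) * 300
   = 0.09 * 300
   = 27 mm


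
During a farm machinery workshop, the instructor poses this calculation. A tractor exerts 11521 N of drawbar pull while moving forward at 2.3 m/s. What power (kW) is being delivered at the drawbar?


P = F * v / 1000
  = 11521 * 2.3 / 1000
  = 26498.30 / 1000
  = 26.50 kW


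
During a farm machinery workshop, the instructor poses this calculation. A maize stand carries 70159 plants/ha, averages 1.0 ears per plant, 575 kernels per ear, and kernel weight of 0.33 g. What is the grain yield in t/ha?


Y = density * ears * kernels * kw
  = 70159 * 1.0 * 575 * 0.33 g/ha
  = 13312670.25 g/ha
  = 13312.67 kg/ha = 13.31 t/ha


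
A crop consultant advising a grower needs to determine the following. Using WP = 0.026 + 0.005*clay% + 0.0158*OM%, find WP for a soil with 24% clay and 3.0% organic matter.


WP = 0.026 + 0.005*24 + 0.0158*3.0
   = 0.026 + 0.1200 + 0.0474
   = 0.1934


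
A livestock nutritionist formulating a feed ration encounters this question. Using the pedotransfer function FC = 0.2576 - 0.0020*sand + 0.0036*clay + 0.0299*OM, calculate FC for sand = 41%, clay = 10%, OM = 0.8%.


FC = 0.2576 - 0.0020*41 + 0.0036*10 + 0.0299*0.8
   = 0.2576 - 0.0820 + 0.0360 + 0.0239
   = 0.2355


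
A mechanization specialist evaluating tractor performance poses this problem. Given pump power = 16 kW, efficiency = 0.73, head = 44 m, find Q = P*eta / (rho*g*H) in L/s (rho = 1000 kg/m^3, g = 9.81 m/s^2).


Q = (P * 1000 * eta) / (rho * g * H)
  = (16 * 1000 * 0.73) / (1000 * 9.81 * 44)
  = 11680 / 431640
  = 0.02706 m^3/s = 27.06 L/s


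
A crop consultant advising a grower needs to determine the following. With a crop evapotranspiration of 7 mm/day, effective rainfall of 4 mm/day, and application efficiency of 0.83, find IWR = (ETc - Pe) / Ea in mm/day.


IWR = (ETc - Pe) / Ea
    = (7 - 4) / 0.83
    = 3 / 0.83
    = 3.61 mm/day


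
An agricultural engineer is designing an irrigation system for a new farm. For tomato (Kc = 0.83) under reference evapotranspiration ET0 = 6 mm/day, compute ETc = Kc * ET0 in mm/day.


ETc = Kc * ET0
    = 0.83 * 6
    = 4.98 mm/day


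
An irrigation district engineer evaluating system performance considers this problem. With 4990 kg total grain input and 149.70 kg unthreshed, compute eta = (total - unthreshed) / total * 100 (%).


eta = (total - unthreshed) / total * 100
    = (4990 - 149.70) / 4990 * 100
    = 4840.30 / 4990 * 100
    = 97%


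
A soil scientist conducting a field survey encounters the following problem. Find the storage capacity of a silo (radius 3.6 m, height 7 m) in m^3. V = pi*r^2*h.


V = pi * r^2 * h
  = pi * 3.6^2 * 7
  = pi * 12.96 * 7
  = 285.01 m^3


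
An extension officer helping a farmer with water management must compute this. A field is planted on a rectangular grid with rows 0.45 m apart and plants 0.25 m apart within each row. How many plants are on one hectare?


D = 10000 / (row_sp * plant_sp)
  = 10000 / (0.45 * 0.25)
  = 10000 / 0.1125
  = 88888.89 plants/ha


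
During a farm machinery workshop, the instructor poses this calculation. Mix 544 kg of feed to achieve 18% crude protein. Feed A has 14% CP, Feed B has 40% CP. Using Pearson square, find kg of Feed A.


parts_A = CP_b - target = 40 - 18 = 22
parts_B = target - CP_a = 18 - 14 = 4
total_parts = 22 + 4 = 26
Feed A = 544 * 22 / 26 = 460.31 kg
Feed B = 544 * 4 / 26 = 83.69 kg

460.31 kg


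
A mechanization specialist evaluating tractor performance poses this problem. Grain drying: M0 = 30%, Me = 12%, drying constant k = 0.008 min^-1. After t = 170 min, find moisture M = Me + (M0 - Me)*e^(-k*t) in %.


M = Me + (M0 - Me) * e^(-k*t)
  = 12 + (30 - 12) * e^(-0.008*170)
  = 12 + 18 * e^(-1.360)
  = 12 + 18 * 0.25666
  = 12 + 4.6199
  = 16.62%


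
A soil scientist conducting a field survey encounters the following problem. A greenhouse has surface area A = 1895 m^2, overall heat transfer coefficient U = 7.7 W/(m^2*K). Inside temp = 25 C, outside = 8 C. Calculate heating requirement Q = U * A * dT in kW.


dT = 25 - (8) = 17 K
Q = U * A * dT
  = 7.7 * 1895 * 17
  = 248055.50 W = 248.06 kW


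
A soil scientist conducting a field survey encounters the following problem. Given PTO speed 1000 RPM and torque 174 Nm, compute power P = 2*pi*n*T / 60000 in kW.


P = 2*pi*n*T / 60000
  = 2*pi * 1000 * 174 / 60000
  = 1093274.24 / 60000
  = 18.22 kW


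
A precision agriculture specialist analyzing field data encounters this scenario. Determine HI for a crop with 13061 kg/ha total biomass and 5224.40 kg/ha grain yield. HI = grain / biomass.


HI = grain_yield / biomass
   = 5224.40 / 13061
   = 0.40


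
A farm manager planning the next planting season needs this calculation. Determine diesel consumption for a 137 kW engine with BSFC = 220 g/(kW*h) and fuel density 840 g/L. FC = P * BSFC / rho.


FC = P * BSFC / rho_fuel
   = 137 * 220 / 840
   = 30140 / 840
   = 35.88 L/h


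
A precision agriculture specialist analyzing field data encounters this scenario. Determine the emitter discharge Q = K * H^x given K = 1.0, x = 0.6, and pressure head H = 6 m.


Q = K * H^x
  = 1.0 * 6^0.6
  = 1.0 * 2.9302
  = 2.93 L/h


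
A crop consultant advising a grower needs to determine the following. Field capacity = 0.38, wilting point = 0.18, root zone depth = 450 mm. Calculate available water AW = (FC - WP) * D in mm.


AW = (FC - WP) * D
   = (0.38 - 0.18) * 450
   = 0.20 * 450
   = 90 mm


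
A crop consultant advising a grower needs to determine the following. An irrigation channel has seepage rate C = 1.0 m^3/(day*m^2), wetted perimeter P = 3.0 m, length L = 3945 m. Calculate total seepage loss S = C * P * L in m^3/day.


S = C * P * L
  = 1.0 * 3.0 * 3945
  = 11835 m^3/day


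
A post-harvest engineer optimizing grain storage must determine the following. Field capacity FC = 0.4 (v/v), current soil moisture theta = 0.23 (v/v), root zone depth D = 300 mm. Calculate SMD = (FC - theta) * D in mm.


SMD = (FC - theta) * D
    = (0.4 - 0.23) * 300
    = 0.170 * 300
    = 51 mm


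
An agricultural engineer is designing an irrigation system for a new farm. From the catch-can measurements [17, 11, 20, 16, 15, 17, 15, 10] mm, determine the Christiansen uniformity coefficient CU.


xbar = 121 / 8 = 15.125
sum|xi - xbar| = 19
CU = 100 * (1 - 19 / (8 * 15.125))
   = 100 * (1 - 0.1570)
   = 84.30%


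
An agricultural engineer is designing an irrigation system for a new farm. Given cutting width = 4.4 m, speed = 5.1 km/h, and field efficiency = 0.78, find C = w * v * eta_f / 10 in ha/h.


C = w * v * eta_f / 10
  = 4.4 * 5.1 * 0.78 / 10
  = 17.50 / 10
  = 1.75 ha/h


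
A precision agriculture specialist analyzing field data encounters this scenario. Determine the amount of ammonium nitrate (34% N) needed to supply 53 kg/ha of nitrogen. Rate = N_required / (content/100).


Rate = N_required / (N_content / 100)
     = 53 / (34 / 100)
     = 53 / 0.34
     = 155.88 kg/ha


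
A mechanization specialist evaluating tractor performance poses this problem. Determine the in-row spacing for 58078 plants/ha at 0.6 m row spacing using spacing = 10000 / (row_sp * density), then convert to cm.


spacing = 10000 / (row_sp * density)
        = 10000 / (0.6 * 58078)
        = 10000 / 34846.80
        = 0.28697 m = 28.70 cm


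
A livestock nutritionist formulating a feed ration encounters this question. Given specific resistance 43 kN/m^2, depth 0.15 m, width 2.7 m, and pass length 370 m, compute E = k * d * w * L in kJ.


E = k * d * w * L
  = 43 * 0.15 * 2.7 * 370
  = 6443.55 kJ


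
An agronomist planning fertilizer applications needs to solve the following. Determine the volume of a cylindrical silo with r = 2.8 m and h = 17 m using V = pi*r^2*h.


V = pi * r^2 * h
  = pi * 2.8^2 * 17
  = pi * 7.84 * 17
  = 418.71 m^3


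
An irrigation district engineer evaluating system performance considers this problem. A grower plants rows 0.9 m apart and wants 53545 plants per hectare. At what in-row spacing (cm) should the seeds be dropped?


spacing = 10000 / (row_sp * density)
        = 10000 / (0.9 * 53545)
        = 10000 / 48190.50
        = 0.20751 m = 20.75 cm


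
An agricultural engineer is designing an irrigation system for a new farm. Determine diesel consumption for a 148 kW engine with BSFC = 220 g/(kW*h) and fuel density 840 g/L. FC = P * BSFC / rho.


FC = P * BSFC / rho_fuel
   = 148 * 220 / 840
   = 32560 / 840
   = 38.76 L/h


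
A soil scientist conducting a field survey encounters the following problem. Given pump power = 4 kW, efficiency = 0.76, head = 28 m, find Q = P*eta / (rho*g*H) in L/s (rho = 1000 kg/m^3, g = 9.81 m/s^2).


Q = (P * 1000 * eta) / (rho * g * H)
  = (4 * 1000 * 0.76) / (1000 * 9.81 * 28)
  = 3040 / 274680
  = 0.01107 m^3/s = 11.07 L/s


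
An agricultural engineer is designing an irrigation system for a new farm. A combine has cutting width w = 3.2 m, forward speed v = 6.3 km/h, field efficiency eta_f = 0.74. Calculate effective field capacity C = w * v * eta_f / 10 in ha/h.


C = w * v * eta_f / 10
  = 3.2 * 6.3 * 0.74 / 10
  = 14.92 / 10
  = 1.49 ha/h


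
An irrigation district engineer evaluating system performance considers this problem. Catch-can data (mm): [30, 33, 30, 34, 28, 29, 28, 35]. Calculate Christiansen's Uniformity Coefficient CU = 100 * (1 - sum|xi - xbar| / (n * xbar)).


xbar = 247 / 8 = 30.875
sum|xi - xbar| = 18.750
CU = 100 * (1 - 18.750 / (8 * 30.875))
   = 100 * (1 - 0.0759)
   = 92.41%


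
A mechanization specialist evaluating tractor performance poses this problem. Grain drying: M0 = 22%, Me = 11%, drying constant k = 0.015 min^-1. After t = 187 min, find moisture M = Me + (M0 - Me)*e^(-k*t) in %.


M = Me + (M0 - Me) * e^(-k*t)
  = 11 + (22 - 11) * e^(-0.015*187)
  = 11 + 11 * e^(-2.805)
  = 11 + 11 * 0.06051
  = 11 + 0.6656
  = 11.67%


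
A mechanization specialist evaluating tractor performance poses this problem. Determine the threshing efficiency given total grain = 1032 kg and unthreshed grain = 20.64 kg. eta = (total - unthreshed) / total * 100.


eta = (total - unthreshed) / total * 100
    = (1032 - 20.64) / 1032 * 100
    = 1011.36 / 1032 * 100
    = 98%


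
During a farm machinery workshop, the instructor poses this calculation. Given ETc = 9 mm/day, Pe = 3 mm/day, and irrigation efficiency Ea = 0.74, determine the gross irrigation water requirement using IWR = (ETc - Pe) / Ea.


IWR = (ETc - Pe) / Ea
    = (9 - 3) / 0.74
    = 6 / 0.74
    = 8.11 mm/day


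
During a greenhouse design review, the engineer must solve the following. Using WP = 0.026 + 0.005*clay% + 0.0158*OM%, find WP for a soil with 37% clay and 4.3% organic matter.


WP = 0.026 + 0.005*37 + 0.0158*4.3
   = 0.026 + 0.1850 + 0.0679
   = 0.2789


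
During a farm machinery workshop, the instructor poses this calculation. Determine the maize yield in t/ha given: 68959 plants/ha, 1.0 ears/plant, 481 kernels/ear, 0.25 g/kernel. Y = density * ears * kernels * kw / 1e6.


Y = density * ears * kernels * kw
  = 68959 * 1.0 * 481 * 0.25 g/ha
  = 8292319.75 g/ha
  = 8292.32 kg/ha = 8.29 t/ha


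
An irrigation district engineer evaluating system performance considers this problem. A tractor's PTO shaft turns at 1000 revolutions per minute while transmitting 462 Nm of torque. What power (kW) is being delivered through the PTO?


P = 2*pi*n*T / 60000
  = 2*pi * 1000 * 462 / 60000
  = 2902831.61 / 60000
  = 48.38 kW


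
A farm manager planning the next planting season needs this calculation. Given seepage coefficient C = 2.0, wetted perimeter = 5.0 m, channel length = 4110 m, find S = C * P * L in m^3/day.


S = C * P * L
  = 2.0 * 5.0 * 4110
  = 41100 m^3/day


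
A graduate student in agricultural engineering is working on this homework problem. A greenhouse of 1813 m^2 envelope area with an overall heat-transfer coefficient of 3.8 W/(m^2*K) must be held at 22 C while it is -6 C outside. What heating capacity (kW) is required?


dT = 22 - (-6) = 28 K
Q = U * A * dT
  = 3.8 * 1813 * 28
  = 192903.20 W = 192.90 kW


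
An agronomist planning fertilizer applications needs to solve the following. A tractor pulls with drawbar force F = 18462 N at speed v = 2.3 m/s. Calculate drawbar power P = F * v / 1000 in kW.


P = F * v / 1000
  = 18462 * 2.3 / 1000
  = 42462.60 / 1000
  = 42.46 kW


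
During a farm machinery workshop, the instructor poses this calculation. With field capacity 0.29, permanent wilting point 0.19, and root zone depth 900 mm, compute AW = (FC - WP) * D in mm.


AW = (FC - WP) * D
   = (0.29 - 0.19) * 900
   = 0.10 * 900
   = 90 mm


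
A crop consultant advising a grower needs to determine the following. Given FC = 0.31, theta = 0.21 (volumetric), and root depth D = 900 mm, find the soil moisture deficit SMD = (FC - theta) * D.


SMD = (FC - theta) * D
    = (0.31 - 0.21) * 900
    = 0.100 * 900
    = 90 mm


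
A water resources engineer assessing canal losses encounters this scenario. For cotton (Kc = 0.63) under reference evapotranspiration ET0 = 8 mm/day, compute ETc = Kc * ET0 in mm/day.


ETc = Kc * ET0
    = 0.63 * 8
    = 5.04 mm/day


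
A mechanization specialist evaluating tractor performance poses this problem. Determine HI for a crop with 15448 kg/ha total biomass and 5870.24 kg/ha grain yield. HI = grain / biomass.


HI = grain_yield / biomass
   = 5870.24 / 15448
   = 0.38


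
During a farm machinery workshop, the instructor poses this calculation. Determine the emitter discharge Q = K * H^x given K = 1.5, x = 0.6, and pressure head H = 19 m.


Q = K * H^x
  = 1.5 * 19^0.6
  = 1.5 * 5.8513
  = 8.78 L/h


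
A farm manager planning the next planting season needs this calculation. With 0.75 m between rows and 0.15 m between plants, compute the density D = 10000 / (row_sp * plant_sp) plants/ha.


D = 10000 / (row_sp * plant_sp)
  = 10000 / (0.75 * 0.15)
  = 10000 / 0.1125
  = 88888.89 plants/ha


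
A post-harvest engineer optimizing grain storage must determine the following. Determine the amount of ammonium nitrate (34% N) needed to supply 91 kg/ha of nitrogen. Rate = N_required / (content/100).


Rate = N_required / (N_content / 100)
     = 91 / (34 / 100)
     = 91 / 0.34
     = 267.65 kg/ha


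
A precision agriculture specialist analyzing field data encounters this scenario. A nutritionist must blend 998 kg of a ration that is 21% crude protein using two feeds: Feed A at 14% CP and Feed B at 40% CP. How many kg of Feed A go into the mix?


parts_A = CP_b - target = 40 - 21 = 19
parts_B = target - CP_a = 21 - 14 = 7
total_parts = 19 + 7 = 26
Feed A = 998 * 19 / 26 = 729.31 kg
Feed B = 998 * 7 / 26 = 268.69 kg

729.31 kg


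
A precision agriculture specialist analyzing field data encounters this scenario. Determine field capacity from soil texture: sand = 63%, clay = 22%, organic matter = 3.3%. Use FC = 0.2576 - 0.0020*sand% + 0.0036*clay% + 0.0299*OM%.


FC = 0.2576 - 0.0020*63 + 0.0036*22 + 0.0299*3.3
   = 0.2576 - 0.1260 + 0.0792 + 0.0987
   = 0.3095


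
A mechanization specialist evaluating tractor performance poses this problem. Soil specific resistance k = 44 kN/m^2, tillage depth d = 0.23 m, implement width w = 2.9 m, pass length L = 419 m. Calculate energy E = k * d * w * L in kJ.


E = k * d * w * L
  = 44 * 0.23 * 2.9 * 419
  = 12296.81 kJ


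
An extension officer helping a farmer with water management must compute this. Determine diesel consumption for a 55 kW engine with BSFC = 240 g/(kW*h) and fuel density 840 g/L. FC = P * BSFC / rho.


FC = P * BSFC / rho_fuel
   = 55 * 240 / 840
   = 13200 / 840
   = 15.71 L/h


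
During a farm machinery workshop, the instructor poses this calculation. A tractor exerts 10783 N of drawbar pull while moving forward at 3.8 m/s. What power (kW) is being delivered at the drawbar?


P = F * v / 1000
  = 10783 * 3.8 / 1000
  = 40975.40 / 1000
  = 40.98 kW


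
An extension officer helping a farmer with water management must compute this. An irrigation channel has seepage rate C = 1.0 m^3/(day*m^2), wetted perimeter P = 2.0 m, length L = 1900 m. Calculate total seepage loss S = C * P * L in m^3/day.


S = C * P * L
  = 1.0 * 2.0 * 1900
  = 3800 m^3/day


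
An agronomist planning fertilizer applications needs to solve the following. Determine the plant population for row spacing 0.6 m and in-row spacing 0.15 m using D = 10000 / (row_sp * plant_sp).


D = 10000 / (row_sp * plant_sp)
  = 10000 / (0.6 * 0.15)
  = 10000 / 0.0900
  = 111111.11 plants/ha


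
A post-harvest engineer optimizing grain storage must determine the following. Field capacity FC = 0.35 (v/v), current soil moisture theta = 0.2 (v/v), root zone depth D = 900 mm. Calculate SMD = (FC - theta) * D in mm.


SMD = (FC - theta) * D
    = (0.35 - 0.2) * 900
    = 0.150 * 900
    = 135 mm


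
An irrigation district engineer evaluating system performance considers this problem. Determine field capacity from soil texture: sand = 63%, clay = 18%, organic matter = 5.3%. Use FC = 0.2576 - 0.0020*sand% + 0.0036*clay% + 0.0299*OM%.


FC = 0.2576 - 0.0020*63 + 0.0036*18 + 0.0299*5.3
   = 0.2576 - 0.1260 + 0.0648 + 0.1585
   = 0.3549


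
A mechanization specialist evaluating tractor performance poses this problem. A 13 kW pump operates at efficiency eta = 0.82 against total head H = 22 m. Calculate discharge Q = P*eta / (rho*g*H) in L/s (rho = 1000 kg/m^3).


Q = (P * 1000 * eta) / (rho * g * H)
  = (13 * 1000 * 0.82) / (1000 * 9.81 * 22)
  = 10660 / 215820
  = 0.04939 m^3/s = 49.39 L/s


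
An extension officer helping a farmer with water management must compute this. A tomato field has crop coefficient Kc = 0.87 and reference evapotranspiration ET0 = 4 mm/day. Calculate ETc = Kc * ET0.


ETc = Kc * ET0
    = 0.87 * 4
    = 3.48 mm/day


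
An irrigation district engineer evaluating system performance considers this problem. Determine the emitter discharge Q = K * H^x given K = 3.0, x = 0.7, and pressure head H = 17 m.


Q = K * H^x
  = 3.0 * 17^0.7
  = 3.0 * 7.2663
  = 21.80 L/h


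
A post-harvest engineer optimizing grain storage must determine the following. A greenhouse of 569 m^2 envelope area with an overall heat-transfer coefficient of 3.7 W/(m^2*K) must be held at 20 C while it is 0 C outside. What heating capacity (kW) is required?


dT = 20 - (0) = 20 K
Q = U * A * dT
  = 3.7 * 569 * 20
  = 42106 W = 42.11 kW


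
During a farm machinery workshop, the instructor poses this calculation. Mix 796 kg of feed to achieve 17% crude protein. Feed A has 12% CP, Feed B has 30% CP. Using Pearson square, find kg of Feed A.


parts_A = CP_b - target = 30 - 17 = 13
parts_B = target - CP_a = 17 - 12 = 5
total_parts = 13 + 5 = 18
Feed A = 796 * 13 / 18 = 574.89 kg
Feed B = 796 * 5 / 18 = 221.11 kg

574.89 kg


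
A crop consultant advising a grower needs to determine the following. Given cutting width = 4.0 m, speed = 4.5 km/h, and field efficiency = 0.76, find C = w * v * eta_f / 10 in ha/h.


C = w * v * eta_f / 10
  = 4.0 * 4.5 * 0.76 / 10
  = 13.68 / 10
  = 1.37 ha/h


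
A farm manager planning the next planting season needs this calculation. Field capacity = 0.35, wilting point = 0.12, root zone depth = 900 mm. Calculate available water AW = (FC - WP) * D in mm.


AW = (FC - WP) * D
   = (0.35 - 0.12) * 900
   = 0.23 * 900
   = 207 mm


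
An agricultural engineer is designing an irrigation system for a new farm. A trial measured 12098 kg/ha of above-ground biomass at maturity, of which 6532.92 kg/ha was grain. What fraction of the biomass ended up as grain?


HI = grain_yield / biomass
   = 6532.92 / 12098
   = 0.54


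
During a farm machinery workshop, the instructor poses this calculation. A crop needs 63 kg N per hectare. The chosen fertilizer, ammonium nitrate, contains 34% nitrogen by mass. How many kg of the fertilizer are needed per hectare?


Rate = N_required / (N_content / 100)
     = 63 / (34 / 100)
     = 63 / 0.34
     = 185.29 kg/ha


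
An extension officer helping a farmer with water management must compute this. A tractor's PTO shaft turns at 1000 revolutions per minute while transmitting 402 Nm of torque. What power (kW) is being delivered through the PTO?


P = 2*pi*n*T / 60000
  = 2*pi * 1000 * 402 / 60000
  = 2525840.49 / 60000
  = 42.10 kW


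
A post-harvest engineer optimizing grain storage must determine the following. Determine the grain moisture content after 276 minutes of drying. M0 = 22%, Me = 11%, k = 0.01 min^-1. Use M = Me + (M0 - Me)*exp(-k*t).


M = Me + (M0 - Me) * e^(-k*t)
  = 11 + (22 - 11) * e^(-0.01*276)
  = 11 + 11 * e^(-2.760)
  = 11 + 11 * 0.06329
  = 11 + 0.6962
  = 11.70%


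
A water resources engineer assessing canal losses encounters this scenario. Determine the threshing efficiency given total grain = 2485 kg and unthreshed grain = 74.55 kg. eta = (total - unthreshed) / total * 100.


eta = (total - unthreshed) / total * 100
    = (2485 - 74.55) / 2485 * 100
    = 2410.45 / 2485 * 100
    = 97%


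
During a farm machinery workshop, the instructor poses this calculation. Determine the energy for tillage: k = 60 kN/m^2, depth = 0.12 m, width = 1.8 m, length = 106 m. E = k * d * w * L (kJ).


E = k * d * w * L
  = 60 * 0.12 * 1.8 * 106
  = 1373.76 kJ


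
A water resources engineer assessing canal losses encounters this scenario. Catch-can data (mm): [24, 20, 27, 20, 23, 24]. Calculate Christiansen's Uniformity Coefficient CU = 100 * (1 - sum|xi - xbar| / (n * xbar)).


xbar = 138 / 6 = 23
sum|xi - xbar| = 12
CU = 100 * (1 - 12 / (6 * 23))
   = 100 * (1 - 0.0870)
   = 91.30%


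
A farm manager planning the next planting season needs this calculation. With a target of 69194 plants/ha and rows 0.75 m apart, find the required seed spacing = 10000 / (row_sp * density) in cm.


spacing = 10000 / (row_sp * density)
        = 10000 / (0.75 * 69194)
        = 10000 / 51895.50
        = 0.19269 m = 19.27 cm
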